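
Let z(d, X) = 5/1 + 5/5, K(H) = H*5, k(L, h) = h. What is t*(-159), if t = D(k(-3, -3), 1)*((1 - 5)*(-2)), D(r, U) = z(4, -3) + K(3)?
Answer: -26712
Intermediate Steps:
K(H) = 5*H
z(d, X) = 6 (z(d, X) = 5*1 + 5*(⅕) = 5 + 1 = 6)
D(r, U) = 21 (D(r, U) = 6 + 5*3 = 6 + 15 = 21)
t = 168 (t = 21*((1 - 5)*(-2)) = 21*(-4*(-2)) = 21*8 = 168)
t*(-159) = 168*(-159) = -26712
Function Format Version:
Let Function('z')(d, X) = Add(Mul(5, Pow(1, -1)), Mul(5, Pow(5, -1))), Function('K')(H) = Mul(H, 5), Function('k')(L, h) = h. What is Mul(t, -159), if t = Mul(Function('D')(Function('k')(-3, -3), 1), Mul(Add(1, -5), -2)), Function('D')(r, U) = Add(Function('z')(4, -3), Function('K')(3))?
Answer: -26712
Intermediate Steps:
Function('K')(H) = Mul(5, H)
Function('z')(d, X) = 6 (Function('z')(d, X) = Add(Mul(5, 1), Mul(5, Rational(1, 5))) = Add(5, 1) = 6)
Function('D')(r, U) = 21 (Function('D')(r, U) = Add(6, Mul(5, 3)) = Add(6, 15) = 21)
t = 168 (t = Mul(21, Mul(Add(1, -5), -2)) = Mul(21, Mul(-4, -2)) = Mul(21, 8) = 168)
Mul(t, -159) = Mul(168, -159) = -26712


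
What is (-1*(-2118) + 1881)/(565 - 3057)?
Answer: -3999/2492 ≈ -1.6047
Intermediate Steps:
(-1*(-2118) + 1881)/(565 - 3057) = (2118 + 1881)/(-2492) = 3999*(-1/2492) = -3999/2492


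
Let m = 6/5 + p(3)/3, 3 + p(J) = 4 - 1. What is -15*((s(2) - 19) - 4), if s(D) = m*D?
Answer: 309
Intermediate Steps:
p(J) = 0 (p(J) = -3 + (4 - 1) = -3 + 3 = 0)
m = 6/5 (m = 6/5 + 0/3 = 6*(⅕) + 0*(⅓) = 6/5 + 0 = 6/5 ≈ 1.2000)
s(D) = 6*D/5
-15*((s(2) - 19) - 4) = -15*(((6/5)*2 - 19) - 4) = -15*((12/5 - 19) - 4) = -15*(-83/5 - 4) = -15*(-103/5) = 309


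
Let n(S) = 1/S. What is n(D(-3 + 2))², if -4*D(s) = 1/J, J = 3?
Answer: 144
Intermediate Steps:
D(s) = -1/12 (D(s) = -¼/3 = -¼*⅓ = -1/12)
n(D(-3 + 2))² = (1/(-1/12))² = (-12)² = 144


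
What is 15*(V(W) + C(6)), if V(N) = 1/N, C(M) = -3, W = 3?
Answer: -40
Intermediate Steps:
15*(V(W) + C(6)) = 15*(1/3 - 3) = 15*(⅓ - 3) = 15*(-8/3) = -40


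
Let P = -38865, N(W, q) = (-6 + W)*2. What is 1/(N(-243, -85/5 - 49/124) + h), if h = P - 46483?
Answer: -1/85846 ≈ -1.1649e-5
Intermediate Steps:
N(W, q) = -12 + 2*W
h = -85348 (h = -38865 - 46483 = -85348)
1/(N(-243, -85/5 - 49/124) + h) = 1/((-12 + 2*(-243)) - 85348) = 1/((-12 - 486) - 85348) = 1/(-498 - 85348) = 1/(-85846) = -1/85846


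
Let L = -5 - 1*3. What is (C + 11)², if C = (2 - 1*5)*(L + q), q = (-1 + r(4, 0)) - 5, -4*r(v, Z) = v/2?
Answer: 11881/4 ≈ 2970.3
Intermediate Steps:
r(v, Z) = -v/8 (r(v, Z) = -v/(4*2) = -v/8)
q = -13/2 (q = (-1 - ⅛*4) - 5 = (-1 - ½) - 5 = -3/2 - 5 = -13/2 ≈ -6.5000)
L = -8 (L = -5 - 3 = -8)
C = 87/2 (C = (2 - 1*5)*(-8 - 13/2) = (2 - 5)*(-29/2) = -3*(-29/2) = 87/2 ≈ 43.500)
(C + 11)² = (87/2 + 11)² = (109/2)² = 11881/4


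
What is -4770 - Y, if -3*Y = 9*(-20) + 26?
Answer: -14464/3 ≈ -4821.3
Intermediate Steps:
Y = 154/3 (Y = -(9*(-20) + 26)/3 = -(-180 + 26)/3 = -⅓*(-154) = 154/3 ≈ 51.333)
-4770 - Y = -4770 - 1*154/3 = -4770 - 154/3 = -14464/3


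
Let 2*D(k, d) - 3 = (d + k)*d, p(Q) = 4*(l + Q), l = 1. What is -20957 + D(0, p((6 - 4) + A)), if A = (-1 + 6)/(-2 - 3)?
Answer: -41847/2 ≈ -20924.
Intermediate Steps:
A = -1 (A = 5/(-5) = 5*(-1/5) = -1)
p(Q) = 4 + 4*Q (p(Q) = 4*(1 + Q) = 4 + 4*Q)
D(k, d) = 3/2 + d*(d + k)/2 (D(k, d) = 3/2 + ((d + k)*d)/2 = 3/2 + (d*(d + k))/2 = 3/2 + d*(d + k)/2)
-20957 + D(0, p((6 - 4) + A)) = -20957 + (3/2 + (4 + 4*((6 - 4) - 1))**2/2 + (1/2)*(4 + 4*((6 - 4) - 1))*0) = -20957 + (3/2 + (4 + 4*(2 - 1))**2/2 + (1/2)*(4 + 4*(2 - 1))*0) = -20957 + (3/2 + (4 + 4*1)**2/2 + (1/2)*(4 + 4*1)*0) = -20957 + (3/2 + (4 + 4)**2/2 + (1/2)*(4 + 4)*0) = -20957 + (3/2 + (1/2)*8**2 + (1/2)*8*0) = -20957 + (3/2 + (1/2)*64 + 0) = -20957 + (3/2 + 32 + 0) = -20957 + 67/2 = -41847/2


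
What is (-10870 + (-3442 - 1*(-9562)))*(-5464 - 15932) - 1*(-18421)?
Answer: 101649421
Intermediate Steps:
(-10870 + (-3442 - 1*(-9562)))*(-5464 - 15932) - 1*(-18421) = (-10870 + (-3442 + 9562))*(-21396) + 18421 = (-10870 + 6120)*(-21396) + 18421 = -4750*(-21396) + 18421 = 101631000 + 18421 = 101649421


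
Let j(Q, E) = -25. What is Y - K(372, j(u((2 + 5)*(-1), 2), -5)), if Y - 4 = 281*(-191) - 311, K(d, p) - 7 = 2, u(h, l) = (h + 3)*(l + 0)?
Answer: -53987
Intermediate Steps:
u(h, l) = l*(3 + h) (u(h, l) = (3 + h)*l = l*(3 + h))
K(d, p) = 9 (K(d, p) = 7 + 2 = 9)
Y = -53978 (Y = 4 + (281*(-191) - 311) = 4 + (-53671 - 311) = 4 - 53982 = -53978)
Y - K(372, j(u((2 + 5)*(-1), 2), -5)) = -53978 - 1*9 = -53978 - 9 = -53987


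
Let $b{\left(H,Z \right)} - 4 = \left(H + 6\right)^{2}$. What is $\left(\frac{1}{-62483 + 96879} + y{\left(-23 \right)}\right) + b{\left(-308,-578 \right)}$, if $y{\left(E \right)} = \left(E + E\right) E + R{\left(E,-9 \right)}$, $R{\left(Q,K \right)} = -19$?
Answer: $\frac{3172927813}{34396} \approx 92247.0$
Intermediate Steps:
$b{\left(H,Z \right)} = 4 + \left(6 + H\right)^{2}$ ($b{\left(H,Z \right)} = 4 + \left(H + 6\right)^{2} = 4 + \left(6 + H\right)^{2}$)
$y{\left(E \right)} = -19 + 2 E^{2}$ ($y{\left(E \right)} = \left(E + E\right) E - 19 = 2 E E - 19 = 2 E^{2} - 19 = -19 + 2 E^{2}$)
$\left(\frac{1}{-62483 + 96879} + y{\left(-23 \right)}\right) + b{\left(-308,-578 \right)} = \left(\frac{1}{-62483 + 96879} - \left(19 - 2 \left(-23\right)^{2}\right)\right) + \left(4 + \left(6 - 308\right)^{2}\right) = \left(\frac{1}{34396} + \left(-19 + 2 \cdot 529\right)\right) + \left(4 + \left(-302\right)^{2}\right) = \left(\frac{1}{34396} + \left(-19 + 1058\right)\right) + \left(4 + 91204\right) = \left(\frac{1}{34396} + 1039\right) + 91208 = \frac{35737445}{34396} + 91208 = \frac{3172927813}{34396}$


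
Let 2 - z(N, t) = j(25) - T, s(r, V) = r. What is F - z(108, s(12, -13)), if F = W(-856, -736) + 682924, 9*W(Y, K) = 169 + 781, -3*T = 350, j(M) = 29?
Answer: 6148559/9 ≈ 6.8317e+5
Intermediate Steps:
T = -350/3 (T = -⅓*350 = -350/3 ≈ -116.67)
W(Y, K) = 950/9 (W(Y, K) = (169 + 781)/9 = (⅑)*950 = 950/9)
z(N, t) = -431/3 (z(N, t) = 2 - (29 - 1*(-350/3)) = 2 - (29 + 350/3) = 2 - 1*437/3 = 2 - 437/3 = -431/3)
F = 6147266/9 (F = 950/9 + 682924 = 6147266/9 ≈ 6.8303e+5)
F - z(108, s(12, -13)) = 6147266/9 - 1*(-431/3) = 6147266/9 + 431/3 = 6148559/9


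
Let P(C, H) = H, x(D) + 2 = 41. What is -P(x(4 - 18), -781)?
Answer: 781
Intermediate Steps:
x(D) = 39 (x(D) = -2 + 41 = 39)
-P(x(4 - 18), -781) = -1*(-781) = 781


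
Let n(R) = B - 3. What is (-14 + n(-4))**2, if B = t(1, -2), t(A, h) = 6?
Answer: 121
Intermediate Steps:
B = 6
n(R) = 3 (n(R) = 6 - 3 = 3)
(-14 + n(-4))**2 = (-14 + 3)**2 = (-11)**2 = 121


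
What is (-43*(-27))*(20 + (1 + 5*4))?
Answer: 47601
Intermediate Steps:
(-43*(-27))*(20 + (1 + 5*4)) = 1161*(20 + (1 + 20)) = 1161*(20 + 21) = 1161*41 = 47601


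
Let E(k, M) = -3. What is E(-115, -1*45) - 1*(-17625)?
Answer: 17622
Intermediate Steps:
E(-115, -1*45) - 1*(-17625) = -3 - 1*(-17625) = -3 + 17625 = 17622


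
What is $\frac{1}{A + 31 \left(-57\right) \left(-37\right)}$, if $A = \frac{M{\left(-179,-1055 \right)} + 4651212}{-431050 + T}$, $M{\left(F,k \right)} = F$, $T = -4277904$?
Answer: $\frac{4708954}{307862052533} \approx 1.5296 \cdot 10^{-5}$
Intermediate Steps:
$A = - \frac{4651033}{4708954}$ ($A = \frac{-179 + 4651212}{-431050 - 4277904} = \frac{4651033}{-4708954} = 4651033 \left(- \frac{1}{4708954}\right) = - \frac{4651033}{4708954} \approx -0.9877$)
$\frac{1}{A + 31 \left(-57\right) \left(-37\right)} = \frac{1}{- \frac{4651033}{4708954} + 31 \left(-57\right) \left(-37\right)} = \frac{1}{- \frac{4651033}{4708954} - -65379} = \frac{1}{- \frac{4651033}{4708954} + 65379} = \frac{1}{\frac{307862052533}{4708954}} = \frac{4708954}{307862052533}$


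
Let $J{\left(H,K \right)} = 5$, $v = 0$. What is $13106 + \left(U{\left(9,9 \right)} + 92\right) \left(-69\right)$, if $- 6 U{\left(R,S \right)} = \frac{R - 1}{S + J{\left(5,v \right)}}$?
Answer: $\frac{47352}{7} \approx 6764.6$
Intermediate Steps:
$U{\left(R,S \right)} = - \frac{-1 + R}{6 \left(5 + S\right)}$ ($U{\left(R,S \right)} = - \frac{\left(R - 1\right) \frac{1}{S + 5}}{6} = - \frac{\left(-1 + R\right) \frac{1}{5 + S}}{6} = - \frac{\frac{1}{5 + S} \left(-1 + R\right)}{6} = - \frac{-1 + R}{6 \left(5 + S\right)}$)
$13106 + \left(U{\left(9,9 \right)} + 92\right) \left(-69\right) = 13106 + \left(\frac{1 - 9}{6 \left(5 + 9\right)} + 92\right) \left(-69\right) = 13106 + \left(\frac{1 - 9}{6 \cdot 14} + 92\right) \left(-69\right) = 13106 + \left(\frac{1}{6} \cdot \frac{1}{14} \left(-8\right) + 92\right) \left(-69\right) = 13106 + \left(- \frac{2}{21} + 92\right) \left(-69\right) = 13106 + \frac{1930}{21} \left(-69\right) = 13106 - \frac{44390}{7} = \frac{47352}{7}$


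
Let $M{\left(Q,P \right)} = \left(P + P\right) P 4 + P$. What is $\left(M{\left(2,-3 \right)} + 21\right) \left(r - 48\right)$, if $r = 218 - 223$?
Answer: $-4770$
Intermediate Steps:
$r = -5$
$M{\left(Q,P \right)} = P + 8 P^{2}$ ($M{\left(Q,P \right)} = 2 P P 4 + P = 2 P^{2} \cdot 4 + P = 8 P^{2} + P = P + 8 P^{2}$)
$\left(M{\left(2,-3 \right)} + 21\right) \left(r - 48\right) = \left(- 3 \left(1 + 8 \left(-3\right)\right) + 21\right) \left(-5 - 48\right) = \left(- 3 \left(1 - 24\right) + 21\right) \left(-53\right) = \left(\left(-3\right) \left(-23\right) + 21\right) \left(-53\right) = \left(69 + 21\right) \left(-53\right) = 90 \left(-53\right) = -4770$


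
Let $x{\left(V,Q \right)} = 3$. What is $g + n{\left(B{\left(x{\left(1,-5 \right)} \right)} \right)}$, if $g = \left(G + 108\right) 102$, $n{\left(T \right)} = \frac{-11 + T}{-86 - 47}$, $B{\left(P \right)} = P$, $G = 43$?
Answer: $\frac{2048474}{133} \approx 15402.0$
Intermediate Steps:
$n{\left(T \right)} = \frac{11}{133} - \frac{T}{133}$ ($n{\left(T \right)} = \frac{-11 + T}{-133} = \left(-11 + T\right) \left(- \frac{1}{133}\right) = \frac{11}{133} - \frac{T}{133}$)
$g = 15402$ ($g = \left(43 + 108\right) 102 = 151 \cdot 102 = 15402$)
$g + n{\left(B{\left(x{\left(1,-5 \right)} \right)} \right)} = 15402 + \left(\frac{11}{133} - \frac{3}{133}\right) = 15402 + \frac{8}{133} = \frac{2048474}{133}$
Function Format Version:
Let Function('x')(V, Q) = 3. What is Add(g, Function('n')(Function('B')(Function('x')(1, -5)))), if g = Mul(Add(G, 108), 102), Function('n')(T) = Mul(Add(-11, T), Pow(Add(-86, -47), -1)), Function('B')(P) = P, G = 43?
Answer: Rational(2048474, 133) ≈ 15402.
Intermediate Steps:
Function('n')(T) = Add(Rational(11, 133), Mul(Rational(-1, 133), T)) (Function('n')(T) = Mul(Add(-11, T), Pow(-133, -1)) = Mul(Add(-11, T), Rational(-1, 133)) = Add(Rational(11, 133), Mul(Rational(-1, 133), T)))
g = 15402 (g = Mul(Add(43, 108), 102) = Mul(151, 102) = 15402)
Add(g, Function('n')(Function('B')(Function('x')(1, -5)))) = Add(15402, Add(Rational(11, 133), Mul(Rational(-1, 133), 3))) = Add(15402, Add(Rational(11, 133), Rational(-3, 133))) = Add(15402, Rational(8, 133)) = Rational(2048474, 133)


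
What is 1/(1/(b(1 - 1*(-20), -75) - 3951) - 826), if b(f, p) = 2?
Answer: -3949/3261875 ≈ -0.0012107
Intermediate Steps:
1/(1/(b(1 - 1*(-20), -75) - 3951) - 826) = 1/(1/(2 - 3951) - 826) = 1/(1/(-3949) - 826) = 1/(-1/3949 - 826) = 1/(-3261875/3949) = -3949/3261875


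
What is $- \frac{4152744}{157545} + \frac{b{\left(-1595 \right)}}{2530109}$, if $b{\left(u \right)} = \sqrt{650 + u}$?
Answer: $- \frac{461416}{17505} + \frac{3 i \sqrt{105}}{2530109} \approx -26.359 + 1.215 \cdot 10^{-5} i$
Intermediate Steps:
$- \frac{4152744}{157545} + \frac{b{\left(-1595 \right)}}{2530109} = - \frac{4152744}{157545} + \frac{\sqrt{650 - 1595}}{2530109} = \left(-4152744\right) \frac{1}{157545} + \sqrt{-945} \cdot \frac{1}{2530109} = - \frac{461416}{17505} + 3 i \sqrt{105} \cdot \frac{1}{2530109} = - \frac{461416}{17505} + \frac{3 i \sqrt{105}}{2530109}$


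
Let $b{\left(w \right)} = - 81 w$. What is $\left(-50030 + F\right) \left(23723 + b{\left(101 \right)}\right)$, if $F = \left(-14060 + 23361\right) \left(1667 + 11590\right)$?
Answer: $1915603208234$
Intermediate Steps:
$F = 123303357$ ($F = 9301 \cdot 13257 = 123303357$)
$\left(-50030 + F\right) \left(23723 + b{\left(101 \right)}\right) = \left(-50030 + 123303357\right) \left(23723 - 8181\right) = 123253327 \left(23723 - 8181\right) = 123253327 \cdot 15542 = 1915603208234$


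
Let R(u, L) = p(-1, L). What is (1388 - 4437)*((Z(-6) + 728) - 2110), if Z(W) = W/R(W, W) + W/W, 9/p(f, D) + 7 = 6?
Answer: 12625909/3 ≈ 4.2086e+6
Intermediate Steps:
p(f, D) = -9 (p(f, D) = 9/(-7 + 6) = 9/(-1) = 9*(-1) = -9)
R(u, L) = -9
Z(W) = 1 - W/9 (Z(W) = W/(-9) + W/W = W*(-⅑) + 1 = -W/9 + 1 = 1 - W/9)
(1388 - 4437)*((Z(-6) + 728) - 2110) = (1388 - 4437)*(((1 - ⅑*(-6)) + 728) - 2110) = -3049*(((1 + ⅔) + 728) - 2110) = -3049*((5/3 + 728) - 2110) = -3049*(2189/3 - 2110) = -3049*(-4141/3) = 12625909/3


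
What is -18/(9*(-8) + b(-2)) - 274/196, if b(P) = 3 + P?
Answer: -7963/6958 ≈ -1.1444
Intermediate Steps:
-18/(9*(-8) + b(-2)) - 274/196 = -18/(9*(-8) + (3 - 2)) - 274/196 = -18/(-72 + 1) - 274*1/196 = -18/(-71) - 137/98 = -18*(-1/71) - 137/98 = 18/71 - 137/98 = -7963/6958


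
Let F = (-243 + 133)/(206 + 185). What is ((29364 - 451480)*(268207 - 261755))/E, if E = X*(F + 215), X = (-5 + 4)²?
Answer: -1064885540912/83955 ≈ -1.2684e+7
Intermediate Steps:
F = -110/391 ≈ -0.28133
X = 1 (X = (-1)² = 1)
E = 83955/391 (E = 1*(-110/391 + 215) = 1*(83955/391) = 83955/391 ≈ 214.72)
((29364 - 451480)*(268207 - 261755))/E = ((29364 - 451480)*(268207 - 261755))/(83955/391) = -422116*6452*(391/83955) = -2723492432*391/83955 = -1064885540912/83955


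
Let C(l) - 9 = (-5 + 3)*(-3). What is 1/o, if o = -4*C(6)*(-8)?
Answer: 1/480 ≈ 0.0020833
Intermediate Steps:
C(l) = 15 (C(l) = 9 + (-5 + 3)*(-3) = 9 - 2*(-3) = 9 + 6 = 15)
o = 480 (o = -4*15*(-8) = -60*(-8) = 480)
1/o = 1/480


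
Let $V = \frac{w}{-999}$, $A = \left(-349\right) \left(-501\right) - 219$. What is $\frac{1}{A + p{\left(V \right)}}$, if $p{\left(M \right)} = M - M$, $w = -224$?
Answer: $\frac{1}{174630} \approx 5.7264 \cdot 10^{-6}$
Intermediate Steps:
$A = 174630$ ($A = 174849 - 219 = 174630$)
$V = \frac{224}{999}$ ($V = - \frac{224}{-999} = \left(-224\right) \left(- \frac{1}{999}\right) = \frac{224}{999} \approx 0.22422$)
$p{\left(M \right)} = 0$
$\frac{1}{A + p{\left(V \right)}} = \frac{1}{174630 + 0} = \frac{1}{174630}$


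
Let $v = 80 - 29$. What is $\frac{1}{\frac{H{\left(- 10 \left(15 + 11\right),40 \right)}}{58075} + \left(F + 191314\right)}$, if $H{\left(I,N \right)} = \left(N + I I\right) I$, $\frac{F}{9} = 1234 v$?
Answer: $\frac{2323}{1759480104} \approx 1.3203 \cdot 10^{-6}$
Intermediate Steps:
$v = 51$ ($v = 80 - 29 = 51$)
$F = 566406$ ($F = 9 \cdot 1234 \cdot 51 = 9 \cdot 62934 = 566406$)
$H{\left(I,N \right)} = I \left(N + I^{2}\right)$ ($H{\left(I,N \right)} = \left(N + I^{2}\right) I = I \left(N + I^{2}\right)$)
$\frac{1}{\frac{H{\left(- 10 \left(15 + 11\right),40 \right)}}{58075} + \left(F + 191314\right)} = \frac{1}{\frac{- 10 \left(15 + 11\right) \left(40 + \left(- 10 \left(15 + 11\right)\right)^{2}\right)}{58075} + \left(566406 + 191314\right)} = \frac{1}{\left(-10\right) 26 \left(40 + \left(\left(-10\right) 26\right)^{2}\right) \frac{1}{58075} + 757720} = \frac{1}{- 260 \left(40 + \left(-260\right)^{2}\right) \frac{1}{58075} + 757720} = \frac{1}{- 260 \left(40 + 67600\right) \frac{1}{58075} + 757720} = \frac{1}{\left(-260\right) 67640 \cdot \frac{1}{58075} + 757720} = \frac{1}{\left(-17586400\right) \frac{1}{58075} + 757720} = \frac{1}{- \frac{703456}{2323} + 757720} = \frac{1}{\frac{1759480104}{2323}} = \frac{2323}{1759480104}$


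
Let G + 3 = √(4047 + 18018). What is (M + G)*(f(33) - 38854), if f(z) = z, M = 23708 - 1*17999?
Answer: -221512626 - 38821*√22065 ≈ -2.2728e+8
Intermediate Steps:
G = -3 + √22065 (G = -3 + √(4047 + 18018) = -3 + √22065 ≈ 145.54)
M = 5709 (M = 23708 - 17999 = 5709)
(M + G)*(f(33) - 38854) = (5709 + (-3 + √22065))*(33 - 38854) = (5706 + √22065)*(-38821) = -221512626 - 38821*√22065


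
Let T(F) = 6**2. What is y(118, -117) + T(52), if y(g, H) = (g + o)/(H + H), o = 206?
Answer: 450/13 ≈ 34.615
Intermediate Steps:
y(g, H) = (206 + g)/(2*H) (y(g, H) = (g + 206)/(H + H) = (206 + g)/((2*H)) = (206 + g)*(1/(2*H)) = (206 + g)/(2*H))
T(F) = 36
y(118, -117) + T(52) = (1/2)*(206 + 118)/(-117) + 36 = (1/2)*(-1/117)*324 + 36 = -18/13 + 36 = 450/13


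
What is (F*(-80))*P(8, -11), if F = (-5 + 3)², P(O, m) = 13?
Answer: -4160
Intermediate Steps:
F = 4 (F = (-2)² = 4)
(F*(-80))*P(8, -11) = (4*(-80))*13 = -320*13 = -4160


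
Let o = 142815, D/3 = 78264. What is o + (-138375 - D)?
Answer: -230352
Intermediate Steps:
D = 234792 (D = 3*78264 = 234792)
o + (-138375 - D) = 142815 + (-138375 - 1*234792) = 142815 + (-138375 - 234792) = 142815 - 373167 = -230352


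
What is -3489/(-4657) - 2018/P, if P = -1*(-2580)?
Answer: -198103/6007530 ≈ -0.032976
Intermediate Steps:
P = 2580
-3489/(-4657) - 2018/P = -3489/(-4657) - 2018/2580 = -3489*(-1/4657) - 2018*1/2580 = 3489/4657 - 1009/1290 = -198103/6007530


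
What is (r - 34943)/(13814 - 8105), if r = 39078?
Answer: 4135/5709 ≈ 0.72429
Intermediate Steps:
(r - 34943)/(13814 - 8105) = (39078 - 34943)/(13814 - 8105) = 4135/5709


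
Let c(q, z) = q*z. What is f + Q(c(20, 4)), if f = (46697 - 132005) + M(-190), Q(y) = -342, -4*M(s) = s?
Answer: -171205/2 ≈ -85603.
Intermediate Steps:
M(s) = -s/4
f = -170521/2 (f = (46697 - 132005) - ¼*(-190) = -85308 + 95/2 = -170521/2 ≈ -85261.)
f + Q(c(20, 4)) = -170521/2 - 342 = -171205/2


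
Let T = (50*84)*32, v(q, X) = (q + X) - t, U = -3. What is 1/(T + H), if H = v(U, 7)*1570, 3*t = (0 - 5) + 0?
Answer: 3/429890 ≈ 6.9785e-6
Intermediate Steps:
t = -5/3 (t = ((0 - 5) + 0)/3 = (-5 + 0)/3 = (1/3)*(-5) = -5/3 ≈ -1.6667)
v(q, X) = 5/3 + X + q (v(q, X) = (q + X) - 1*(-5/3) = (X + q) + 5/3 = 5/3 + X + q)
H = 26690/3 (H = (5/3 + 7 - 3)*1570 = (17/3)*1570 = 26690/3 ≈ 8896.7)
T = 134400 (T = 4200*32 = 134400)
1/(T + H) = 1/(134400 + 26690/3) = 1/(429890/3) = 3/429890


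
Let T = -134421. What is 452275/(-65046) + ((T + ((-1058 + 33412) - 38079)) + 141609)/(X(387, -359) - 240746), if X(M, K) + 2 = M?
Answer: -9891312143/1421320146 ≈ -6.9592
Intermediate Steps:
X(M, K) = -2 + M
452275/(-65046) + ((T + ((-1058 + 33412) - 38079)) + 141609)/(X(387, -359) - 240746) = 452275/(-65046) + ((-134421 + ((-1058 + 33412) - 38079)) + 141609)/((-2 + 387) - 240746) = 452275*(-1/65046) + ((-134421 + (32354 - 38079)) + 141609)/(385 - 240746) = -452275/65046 + ((-134421 - 5725) + 141609)/(-240361) = -452275/65046 + (-140146 + 141609)*(-1/240361) = -452275/65046 + 1463*(-1/240361) = -452275/65046 - 133/21851 = -9891312143/1421320146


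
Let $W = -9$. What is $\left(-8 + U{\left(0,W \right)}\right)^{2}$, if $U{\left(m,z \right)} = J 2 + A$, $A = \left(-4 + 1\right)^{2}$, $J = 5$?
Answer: $121$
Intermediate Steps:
$A = 9$ ($A = \left(-3\right)^{2} = 9$)
$U{\left(m,z \right)} = 19$ ($U{\left(m,z \right)} = 5 \cdot 2 + 9 = 10 + 9 = 19$)
$\left(-8 + U{\left(0,W \right)}\right)^{2} = \left(-8 + 19\right)^{2} = 11^{2} = 121$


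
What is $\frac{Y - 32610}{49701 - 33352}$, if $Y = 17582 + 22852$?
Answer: $\frac{7824}{16349} \approx 0.47856$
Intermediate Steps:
$Y = 40434$
$\frac{Y - 32610}{49701 - 33352} = \frac{40434 - 32610}{49701 - 33352} = \frac{7824}{16349}$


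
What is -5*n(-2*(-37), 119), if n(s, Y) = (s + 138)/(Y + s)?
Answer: -1060/193 ≈ -5.4922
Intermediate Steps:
n(s, Y) = (138 + s)/(Y + s)
-5*n(-2*(-37), 119) = -5*(138 - 2*(-37))/(119 - 2*(-37)) = -5*(138 + 74)/(119 + 74) = -5*212/193 = -1060/193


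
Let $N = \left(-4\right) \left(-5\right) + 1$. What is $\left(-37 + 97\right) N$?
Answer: $1260$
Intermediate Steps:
$N = 21$ ($N = 20 + 1 = 21$)
$\left(-37 + 97\right) N = \left(-37 + 97\right) 21 = 60 \cdot 21 = 1260$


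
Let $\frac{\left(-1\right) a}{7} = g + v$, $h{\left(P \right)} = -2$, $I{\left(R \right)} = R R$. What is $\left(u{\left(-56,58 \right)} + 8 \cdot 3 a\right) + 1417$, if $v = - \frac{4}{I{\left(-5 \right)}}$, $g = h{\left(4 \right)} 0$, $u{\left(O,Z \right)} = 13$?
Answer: $\frac{36422}{25} \approx 1456.9$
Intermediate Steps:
$I{\left(R \right)} = R^{2}$
$g = 0$ ($g = \left(-2\right) 0 = 0$)
$v = - \frac{4}{25}$ ($v = - \frac{4}{\left(-5\right)^{2}} = - \frac{4}{25} \approx -0.16$)
$a = \frac{28}{25}$ ($a = - 7 \left(0 - \frac{4}{25}\right) = \left(-7\right) \left(- \frac{4}{25}\right) = \frac{28}{25} \approx 1.12$)
$\left(u{\left(-56,58 \right)} + 8 \cdot 3 a\right) + 1417 = \left(13 + 8 \cdot 3 \cdot \frac{28}{25}\right) + 1417 = \left(13 + 24 \cdot \frac{28}{25}\right) + 1417 = \left(13 + \frac{672}{25}\right) + 1417 = \frac{997}{25} + 1417 = \frac{36422}{25}$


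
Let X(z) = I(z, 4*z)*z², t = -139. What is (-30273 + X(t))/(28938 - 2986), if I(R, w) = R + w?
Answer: -420574/811 ≈ -518.59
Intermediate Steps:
X(z) = 5*z³ (X(z) = (z + 4*z)*z² = (5*z)*z² = 5*z³)
(-30273 + X(t))/(28938 - 2986) = (-30273 + 5*(-139)³)/(28938 - 2986) = (-30273 + 5*(-2685619))/25952 = (-30273 - 13428095)*(1/25952) = -13458368*1/25952 = -420574/811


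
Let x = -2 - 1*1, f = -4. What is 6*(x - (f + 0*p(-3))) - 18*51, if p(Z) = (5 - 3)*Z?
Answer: -912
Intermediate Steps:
p(Z) = 2*Z
x = -3 (x = -2 - 1 = -3)
6*(x - (f + 0*p(-3))) - 18*51 = 6*(-3 - (-4 + 0*(2*(-3)))) - 18*51 = 6*(-3 - (-4 + 0*(-6))) - 918 = 6*(-3 - (-4 + 0)) - 918 = 6*(-3 - 1*(-4)) - 918 = 6*(-3 + 4) - 918 = 6*1 - 918 = 6 - 918 = -912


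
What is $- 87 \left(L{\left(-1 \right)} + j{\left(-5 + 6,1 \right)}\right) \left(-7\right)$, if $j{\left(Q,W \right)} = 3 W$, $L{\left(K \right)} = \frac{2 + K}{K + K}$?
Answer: $\frac{3045}{2} \approx 1522.5$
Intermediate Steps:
$L{\left(K \right)} = \frac{2 + K}{2 K}$
$- 87 \left(L{\left(-1 \right)} + j{\left(-5 + 6,1 \right)}\right) \left(-7\right) = - 87 \left(\frac{2 - 1}{2 \left(-1\right)} + 3 \cdot 1\right) \left(-7\right) = - 87 \left(\frac{1}{2} \left(-1\right) 1 + 3\right) \left(-7\right) = - 87 \left(- \frac{1}{2} + 3\right) \left(-7\right) = - 87 \cdot \frac{5}{2} \left(-7\right) = \left(-87\right) \left(- \frac{35}{2}\right) = \frac{3045}{2}$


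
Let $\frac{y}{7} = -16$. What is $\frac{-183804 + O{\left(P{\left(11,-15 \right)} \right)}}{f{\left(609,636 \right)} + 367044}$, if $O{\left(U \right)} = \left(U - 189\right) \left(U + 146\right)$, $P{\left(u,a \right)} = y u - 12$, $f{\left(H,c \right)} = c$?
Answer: $\frac{46321}{12256} \approx 3.7795$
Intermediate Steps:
$y = -112$ ($y = 7 \left(-16\right) = -112$)
$P{\left(u,a \right)} = -12 - 112 u$ ($P{\left(u,a \right)} = - 112 u - 12 = -12 - 112 u$)
$O{\left(U \right)} = \left(-189 + U\right) \left(146 + U\right)$
$\frac{-183804 + O{\left(P{\left(11,-15 \right)} \right)}}{f{\left(609,636 \right)} + 367044} = \frac{-183804 - \left(27594 - \left(-12 - 1232\right)^{2} + 43 \left(-12 - 1232\right)\right)}{636 + 367044} = \frac{-183804 - \left(27594 - \left(-12 - 1232\right)^{2} + 43 \left(-12 - 1232\right)\right)}{367680} = \left(-183804 - \left(-25898 - 1547536\right)\right) \frac{1}{367680} = \left(-183804 + \left(-27594 + 1547536 + 53492\right)\right) \frac{1}{367680} = \left(-183804 + 1573434\right) \frac{1}{367680} = 1389630 \cdot \frac{1}{367680} = \frac{46321}{12256}$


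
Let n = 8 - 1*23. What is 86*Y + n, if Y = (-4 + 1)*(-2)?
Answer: 501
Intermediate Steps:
n = -15 (n = 8 - 23 = -15)
Y = 6 (Y = -3*(-2) = 6)
86*Y + n = 86*6 - 15 = 516 - 15 = 501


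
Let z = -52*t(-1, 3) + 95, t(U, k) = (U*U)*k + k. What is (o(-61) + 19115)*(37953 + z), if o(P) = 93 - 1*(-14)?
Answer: 725361392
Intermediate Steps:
o(P) = 107 (o(P) = 93 + 14 = 107)
t(U, k) = k + k*U² (t(U, k) = U²*k + k = k*U² + k = k + k*U²)
z = -217 (z = -156*(1 + (-1)²) + 95 = -156*(1 + 1) + 95 = -156*2 + 95 = -52*6 + 95 = -312 + 95 = -217)
(o(-61) + 19115)*(37953 + z) = (107 + 19115)*(37953 - 217) = 19222*37736 = 725361392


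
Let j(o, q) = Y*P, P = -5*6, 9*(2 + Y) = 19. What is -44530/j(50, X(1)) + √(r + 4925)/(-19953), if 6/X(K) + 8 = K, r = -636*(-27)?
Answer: 13359 - √22097/19953 ≈ 13359.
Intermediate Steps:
r = 17172
X(K) = 6/(-8 + K)
Y = ⅑ (Y = -2 + (⅑)*19 = -2 + 19/9 = ⅑ ≈ 0.11111)
P = -30
j(o, q) = -10/3 (j(o, q) = (⅑)*(-30) = -10/3)
-44530/j(50, X(1)) + √(r + 4925)/(-19953) = -44530/(-10/3) + √(17172 + 4925)/(-19953) = -44530*(-3/10) + √22097*(-1/19953) = 13359 - √22097/19953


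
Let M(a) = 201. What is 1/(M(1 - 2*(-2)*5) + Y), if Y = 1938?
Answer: 1/2139 ≈ 0.00046751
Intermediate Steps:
1/(M(1 - 2*(-2)*5) + Y) = 1/(201 + 1938) = 1/2139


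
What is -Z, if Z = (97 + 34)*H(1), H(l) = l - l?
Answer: 0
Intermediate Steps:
H(l) = 0
Z = 0 (Z = (97 + 34)*0 = 131*0 = 0)
-Z = -1*0 = 0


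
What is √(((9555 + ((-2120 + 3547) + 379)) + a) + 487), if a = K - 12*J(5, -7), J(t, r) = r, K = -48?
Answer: 2*√2971 ≈ 109.01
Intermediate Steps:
a = 36 (a = -48 - 12*(-7) = -48 + 84 = 36)
√(((9555 + ((-2120 + 3547) + 379)) + a) + 487) = √(((9555 + ((-2120 + 3547) + 379)) + 36) + 487) = √(((9555 + (1427 + 379)) + 36) + 487) = √(((9555 + 1806) + 36) + 487) = √((11361 + 36) + 487) = √(11397 + 487) = √11884 = 2*√2971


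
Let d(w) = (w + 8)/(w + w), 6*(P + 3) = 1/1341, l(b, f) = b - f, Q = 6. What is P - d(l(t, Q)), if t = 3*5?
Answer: -15868/4023 ≈ -3.9443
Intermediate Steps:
t = 15
P = -24137/8046 (P = -3 + (⅙)/1341 = -3 + (⅙)*(1/1341) = -3 + 1/8046 = -24137/8046 ≈ -2.9999)
d(w) = (8 + w)/(2*w) (d(w) = (8 + w)/((2*w)) = (8 + w)*(1/(2*w)) = (8 + w)/(2*w))
P - d(l(t, Q)) = -24137/8046 - (8 + (15 - 1*6))/(2*(15 - 1*6)) = -24137/8046 - (8 + (15 - 6))/(2*(15 - 6)) = -24137/8046 - (8 + 9)/(2*9) = -24137/8046 - 17/(2*9) = -24137/8046 - 1*17/18 = -24137/8046 - 17/18 = -15868/4023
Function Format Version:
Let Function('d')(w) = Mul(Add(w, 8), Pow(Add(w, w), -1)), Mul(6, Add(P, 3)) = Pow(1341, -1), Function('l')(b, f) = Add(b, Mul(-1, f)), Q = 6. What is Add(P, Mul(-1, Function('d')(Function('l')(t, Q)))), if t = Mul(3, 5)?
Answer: Rational(-15868, 4023) ≈ -3.9443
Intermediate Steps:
t = 15
P = Rational(-24137, 8046) (P = Add(-3, Mul(Rational(1, 6), Pow(1341, -1))) = Add(-3, Mul(Rational(1, 6), Rational(1, 1341))) = Add(-3, Rational(1, 8046)) = Rational(-24137, 8046) ≈ -2.9999)
Function('d')(w) = Mul(Rational(1, 2), Pow(w, -1), Add(8, w)) (Function('d')(w) = Mul(Add(8, w), Pow(Mul(2, w), -1)) = Mul(Add(8, w), Mul(Rational(1, 2), Pow(w, -1))) = Mul(Rational(1, 2), Pow(w, -1), Add(8, w)))
Add(P, Mul(-1, Function('d')(Function('l')(t, Q)))) = Add(Rational(-24137, 8046), Mul(-1, Mul(Rational(1, 2), Pow(Add(15, Mul(-1, 6)), -1), Add(8, Add(15, Mul(-1, 6)))))) = Add(Rational(-24137, 8046), Mul(-1, Mul(Rational(1, 2), Pow(Add(15, -6), -1), Add(8, Add(15, -6))))) = Add(Rational(-24137, 8046), Mul(-1, Mul(Rational(1, 2), Pow(9, -1), Add(8, 9)))) = Add(Rational(-24137, 8046), Mul(-1, Mul(Rational(1, 2), Rational(1, 9), 17))) = Add(Rational(-24137, 8046), Mul(-1, Rational(17, 18))) = Add(Rational(-24137, 8046), Rational(-17, 18)) = Rational(-15868, 4023)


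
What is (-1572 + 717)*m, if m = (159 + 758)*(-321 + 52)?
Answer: 210905415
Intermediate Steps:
m = -246673 (m = 917*(-269) = -246673)
(-1572 + 717)*m = (-1572 + 717)*(-246673) = -855*(-246673) = 210905415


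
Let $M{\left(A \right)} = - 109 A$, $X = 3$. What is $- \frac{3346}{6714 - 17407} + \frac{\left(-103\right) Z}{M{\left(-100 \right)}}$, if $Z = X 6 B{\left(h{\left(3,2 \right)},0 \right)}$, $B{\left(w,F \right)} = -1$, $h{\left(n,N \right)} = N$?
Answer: $\frac{28148111}{58276850} \approx 0.48301$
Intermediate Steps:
$Z = -18$ ($Z = 3 \cdot 6 \left(-1\right) = 18 \left(-1\right) = -18$)
$- \frac{3346}{6714 - 17407} + \frac{\left(-103\right) Z}{M{\left(-100 \right)}} = - \frac{3346}{6714 - 17407} + \frac{\left(-103\right) \left(-18\right)}{\left(-109\right) \left(-100\right)} = - \frac{3346}{-10693} + \frac{1854}{10900} = \left(-3346\right) \left(- \frac{1}{10693}\right) + 1854 \cdot \frac{1}{10900} = \frac{3346}{10693} + \frac{927}{5450} = \frac{28148111}{58276850}$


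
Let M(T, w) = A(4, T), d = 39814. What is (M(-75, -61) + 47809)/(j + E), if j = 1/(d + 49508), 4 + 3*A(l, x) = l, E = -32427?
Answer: -4270395498/2896444493 ≈ -1.4744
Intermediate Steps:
A(l, x) = -4/3 + l/3
M(T, w) = 0 (M(T, w) = -4/3 + (⅓)*4 = -4/3 + 4/3 = 0)
j = 1/89322 (j = 1/(39814 + 49508) = 1/89322 ≈ 1.1195e-5)
(M(-75, -61) + 47809)/(j + E) = (0 + 47809)/(1/89322 - 32427) = 47809/(-2896444493/89322) = 47809*(-89322/2896444493) = -4270395498/2896444493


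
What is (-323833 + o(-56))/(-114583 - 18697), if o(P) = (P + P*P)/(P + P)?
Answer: 647721/266560 ≈ 2.4299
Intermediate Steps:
o(P) = (P + P**2)/(2*P) (o(P) = (P + P**2)/((2*P)) = (P + P**2)*(1/(2*P)) = (P + P**2)/(2*P))
(-323833 + o(-56))/(-114583 - 18697) = (-323833 + (1/2 + (1/2)*(-56)))/(-114583 - 18697) = (-323833 + (1/2 - 28))/(-133280) = (-323833 - 55/2)*(-1/133280) = -647721/2*(-1/133280) = 647721/266560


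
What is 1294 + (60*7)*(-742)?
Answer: -310346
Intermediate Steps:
1294 + (60*7)*(-742) = 1294 + 420*(-742) = 1294 - 311640 = -310346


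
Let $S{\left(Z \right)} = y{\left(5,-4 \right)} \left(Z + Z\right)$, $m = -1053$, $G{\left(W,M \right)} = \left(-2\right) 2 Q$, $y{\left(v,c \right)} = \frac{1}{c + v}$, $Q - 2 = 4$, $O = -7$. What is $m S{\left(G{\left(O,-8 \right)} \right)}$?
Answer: $50544$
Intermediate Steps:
$Q = 6$ ($Q = 2 + 4 = 6$)
$G{\left(W,M \right)} = -24$ ($G{\left(W,M \right)} = \left(-2\right) 2 \cdot 6 = \left(-4\right) 6 = -24$)
$S{\left(Z \right)} = 2 Z$ ($S{\left(Z \right)} = \frac{Z + Z}{-4 + 5} = \frac{2 Z}{1} = 1 \cdot 2 Z = 2 Z$)
$m S{\left(G{\left(O,-8 \right)} \right)} = - 1053 \cdot 2 \left(-24\right) = \left(-1053\right) \left(-48\right) = 50544$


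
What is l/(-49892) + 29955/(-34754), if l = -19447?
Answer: -409326911/866973284 ≈ -0.47213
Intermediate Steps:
l/(-49892) + 29955/(-34754) = -19447/(-49892) + 29955/(-34754) = -19447*(-1/49892) + 29955*(-1/34754) = 19447/49892 - 29955/34754 = -409326911/866973284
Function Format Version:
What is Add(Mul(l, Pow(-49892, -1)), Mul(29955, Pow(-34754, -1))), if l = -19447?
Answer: Rational(-409326911, 866973284) ≈ -0.47213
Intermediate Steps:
Add(Mul(l, Pow(-49892, -1)), Mul(29955, Pow(-34754, -1))) = Add(Mul(-19447, Pow(-49892, -1)), Mul(29955, Pow(-34754, -1))) = Add(Mul(-19447, Rational(-1, 49892)), Mul(29955, Rational(-1, 34754))) = Add(Rational(19447, 49892), Rational(-29955, 34754)) = Rational(-409326911, 866973284)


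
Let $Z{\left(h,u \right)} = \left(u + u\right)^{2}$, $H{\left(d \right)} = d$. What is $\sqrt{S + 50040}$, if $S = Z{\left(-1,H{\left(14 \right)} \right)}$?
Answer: $2 \sqrt{12706} \approx 225.44$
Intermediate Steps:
$Z{\left(h,u \right)} = 4 u^{2}$ ($Z{\left(h,u \right)} = \left(2 u\right)^{2} = 4 u^{2}$)
$S = 784$ ($S = 4 \cdot 14^{2} = 4 \cdot 196 = 784$)
$\sqrt{S + 50040} = \sqrt{784 + 50040} = \sqrt{50824} = 2 \sqrt{12706}$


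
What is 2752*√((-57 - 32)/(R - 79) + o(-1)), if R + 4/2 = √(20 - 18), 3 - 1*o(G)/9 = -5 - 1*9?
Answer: 2752*√(12482 - 153*√2)/√(81 - √2) ≈ 34165.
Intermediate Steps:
o(G) = 153 (o(G) = 27 - 9*(-5 - 1*9) = 27 - 9*(-5 - 9) = 27 - 9*(-14) = 27 + 126 = 153)
R = -2 + √2 (R = -2 + √(20 - 18) = -2 + √2 ≈ -0.58579)
2752*√((-57 - 32)/(R - 79) + o(-1)) = 2752*√((-57 - 32)/((-2 + √2) - 79) + 153) = 2752*√(-89/(-81 + √2) + 153) = 2752*√(153 - 89/(-81 + √2))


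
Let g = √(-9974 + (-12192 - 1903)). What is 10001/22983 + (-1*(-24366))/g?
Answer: 10001/22983 - 8122*I*√24069/8023 ≈ 0.43515 - 157.06*I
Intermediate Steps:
g = I*√24069 (g = √(-9974 - 14095) = √(-24069) = I*√24069 ≈ 155.14*I)
10001/22983 + (-1*(-24366))/g = 10001/22983 + (-1*(-24366))/((I*√24069)) = 10001*(1/22983) + 24366*(-I*√24069/24069) = 10001/22983 - 8122*I*√24069/8023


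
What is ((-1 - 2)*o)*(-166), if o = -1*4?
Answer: -1992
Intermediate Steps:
o = -4
((-1 - 2)*o)*(-166) = ((-1 - 2)*(-4))*(-166) = -3*(-4)*(-166) = 12*(-166) = -1992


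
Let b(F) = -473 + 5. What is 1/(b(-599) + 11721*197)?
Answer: 1/2308569 ≈ 4.3317e-7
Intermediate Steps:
b(F) = -468
1/(b(-599) + 11721*197) = 1/(-468 + 11721*197) = 1/(-468 + 2309037) = 1/2308569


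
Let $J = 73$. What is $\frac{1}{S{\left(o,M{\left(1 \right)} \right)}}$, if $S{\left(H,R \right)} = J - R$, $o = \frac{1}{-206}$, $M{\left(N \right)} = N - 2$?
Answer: $\frac{1}{74} \approx 0.013514$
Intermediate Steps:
$M{\left(N \right)} = -2 + N$
$o = - \frac{1}{206} \approx -0.0048544$
$S{\left(H,R \right)} = 73 - R$
$\frac{1}{S{\left(o,M{\left(1 \right)} \right)}} = \frac{1}{73 - \left(-2 + 1\right)} = \frac{1}{73 - -1} = \frac{1}{73 + 1} = \frac{1}{74}$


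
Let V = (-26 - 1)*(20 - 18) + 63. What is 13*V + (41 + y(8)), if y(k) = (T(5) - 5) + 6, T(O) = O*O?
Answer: 184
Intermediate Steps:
T(O) = O²
y(k) = 26 (y(k) = (5² - 5) + 6 = (25 - 5) + 6 = 20 + 6 = 26)
V = 9 (V = -27*2 + 63 = -54 + 63 = 9)
13*V + (41 + y(8)) = 13*9 + (41 + 26) = 117 + 67 = 184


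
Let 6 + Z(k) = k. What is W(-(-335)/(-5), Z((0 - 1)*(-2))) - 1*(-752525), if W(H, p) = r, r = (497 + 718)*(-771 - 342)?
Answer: -599770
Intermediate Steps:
r = -1352295 (r = 1215*(-1113) = -1352295)
Z(k) = -6 + k
W(H, p) = -1352295
W(-(-335)/(-5), Z((0 - 1)*(-2))) - 1*(-752525) = -1352295 - 1*(-752525) = -1352295 + 752525 = -599770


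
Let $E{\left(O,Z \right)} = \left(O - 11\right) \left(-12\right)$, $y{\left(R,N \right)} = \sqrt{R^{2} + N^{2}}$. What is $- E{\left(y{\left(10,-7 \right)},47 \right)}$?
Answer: $-132 + 12 \sqrt{149} \approx 14.479$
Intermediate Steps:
$y{\left(R,N \right)} = \sqrt{N^{2} + R^{2}}$
$E{\left(O,Z \right)} = 132 - 12 O$ ($E{\left(O,Z \right)} = \left(-11 + O\right) \left(-12\right) = 132 - 12 O$)
$- E{\left(y{\left(10,-7 \right)},47 \right)} = - (132 - 12 \sqrt{\left(-7\right)^{2} + 10^{2}}) = - (132 - 12 \sqrt{49 + 100}) = - (132 - 12 \sqrt{149}) = -132 + 12 \sqrt{149}$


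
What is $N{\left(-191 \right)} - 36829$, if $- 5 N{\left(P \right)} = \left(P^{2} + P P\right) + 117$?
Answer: $- \frac{257224}{5} \approx -51445.0$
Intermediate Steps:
$N{\left(P \right)} = - \frac{117}{5} - \frac{2 P^{2}}{5}$ ($N{\left(P \right)} = - \frac{\left(P^{2} + P P\right) + 117}{5} = - \frac{\left(P^{2} + P^{2}\right) + 117}{5} = - \frac{2 P^{2} + 117}{5} = - \frac{117 + 2 P^{2}}{5} = - \frac{117}{5} - \frac{2 P^{2}}{5}$)
$N{\left(-191 \right)} - 36829 = \left(- \frac{117}{5} - \frac{2 \left(-191\right)^{2}}{5}\right) - 36829 = \left(- \frac{117}{5} - \frac{72962}{5}\right) - 36829 = - \frac{73079}{5} - 36829 = - \frac{257224}{5}$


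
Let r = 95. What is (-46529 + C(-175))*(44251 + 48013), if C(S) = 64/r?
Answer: -21464447496/5 ≈ -4.2929e+9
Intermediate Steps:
C(S) = 64/95
(-46529 + C(-175))*(44251 + 48013) = (-46529 + 64/95)*(44251 + 48013) = -4420191/95*92264 = -21464447496/5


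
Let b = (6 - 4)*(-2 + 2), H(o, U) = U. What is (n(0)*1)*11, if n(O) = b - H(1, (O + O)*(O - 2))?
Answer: 0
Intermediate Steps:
b = 0 (b = 2*0 = 0)
n(O) = -2*O*(-2 + O) (n(O) = 0 - (O + O)*(O - 2) = 0 - 2*O*(-2 + O) = -2*O*(-2 + O))
(n(0)*1)*11 = ((2*0*(2 - 1*0))*1)*11 = ((2*0*(2 + 0))*1)*11 = ((2*0*2)*1)*11 = (0*1)*11 = 0*11 = 0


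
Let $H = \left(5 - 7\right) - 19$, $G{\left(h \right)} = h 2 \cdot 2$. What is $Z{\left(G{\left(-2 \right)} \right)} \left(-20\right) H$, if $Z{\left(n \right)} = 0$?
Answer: $0$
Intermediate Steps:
$G{\left(h \right)} = 4 h$ ($G{\left(h \right)} = 2 h 2 = 4 h$)
$H = -21$ ($H = -2 - 19 = -21$)
$Z{\left(G{\left(-2 \right)} \right)} \left(-20\right) H = 0 \left(-20\right) \left(-21\right) = 0 \left(-21\right) = 0$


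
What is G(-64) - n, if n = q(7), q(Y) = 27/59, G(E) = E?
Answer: -3803/59 ≈ -64.458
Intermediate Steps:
q(Y) = 27/59 (q(Y) = 27*(1/59) = 27/59)
n = 27/59 ≈ 0.45763
G(-64) - n = -64 - 1*27/59 = -64 - 27/59 = -3803/59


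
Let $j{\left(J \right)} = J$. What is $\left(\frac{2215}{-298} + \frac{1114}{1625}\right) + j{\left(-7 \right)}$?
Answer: $- \frac{6657153}{484250} \approx -13.747$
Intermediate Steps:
$\left(\frac{2215}{-298} + \frac{1114}{1625}\right) + j{\left(-7 \right)} = \left(\frac{2215}{-298} + \frac{1114}{1625}\right) - 7 = \left(2215 \left(- \frac{1}{298}\right) + 1114 \cdot \frac{1}{1625}\right) - 7 = \left(- \frac{2215}{298} + \frac{1114}{1625}\right) - 7 = - \frac{3267403}{484250} - 7 = - \frac{6657153}{484250}$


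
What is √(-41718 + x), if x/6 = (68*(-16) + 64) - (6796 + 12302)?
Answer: 285*I*√2 ≈ 403.05*I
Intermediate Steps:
x = -120732 (x = 6*((68*(-16) + 64) - (6796 + 12302)) = 6*((-1088 + 64) - 1*19098) = 6*(-1024 - 19098) = 6*(-20122) = -120732)
√(-41718 + x) = √(-41718 - 120732) = √(-162450) = 285*I*√2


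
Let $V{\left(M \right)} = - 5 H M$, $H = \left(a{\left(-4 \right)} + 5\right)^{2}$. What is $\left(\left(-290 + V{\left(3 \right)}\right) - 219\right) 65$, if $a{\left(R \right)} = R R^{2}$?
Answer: $-3427060$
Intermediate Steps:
$a{\left(R \right)} = R^{3}$
$H = 3481$ ($H = \left(\left(-4\right)^{3} + 5\right)^{2} = \left(-64 + 5\right)^{2} = \left(-59\right)^{2} = 3481$)
$V{\left(M \right)} = - 17405 M$ ($V{\left(M \right)} = \left(-5\right) 3481 M = - 17405 M$)
$\left(\left(-290 + V{\left(3 \right)}\right) - 219\right) 65 = \left(\left(-290 - 52215\right) - 219\right) 65 = \left(-52505 - 219\right) 65 = \left(-52724\right) 65 = -3427060$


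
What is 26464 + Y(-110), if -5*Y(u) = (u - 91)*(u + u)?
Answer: 17620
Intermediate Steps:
Y(u) = -2*u*(-91 + u)/5 (Y(u) = -(u - 91)*(u + u)/5 = -(-91 + u)*2*u/5 = -2*u*(-91 + u)/5)
26464 + Y(-110) = 26464 + (⅖)*(-110)*(91 - 1*(-110)) = 26464 + (⅖)*(-110)*(91 + 110) = 26464 + (⅖)*(-110)*201 = 26464 - 8844 = 17620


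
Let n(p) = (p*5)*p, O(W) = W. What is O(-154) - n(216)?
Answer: -233434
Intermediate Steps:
n(p) = 5*p**2 (n(p) = (5*p)*p = 5*p**2)
O(-154) - n(216) = -154 - 5*216**2 = -154 - 5*46656 = -154 - 1*233280 = -154 - 233280 = -233434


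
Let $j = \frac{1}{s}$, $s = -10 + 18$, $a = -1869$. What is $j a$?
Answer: $- \frac{1869}{8} \approx -233.63$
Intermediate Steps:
$s = 8$
$j = \frac{1}{8} \approx 0.125$
$j a = \frac{1}{8} \left(-1869\right) = - \frac{1869}{8}$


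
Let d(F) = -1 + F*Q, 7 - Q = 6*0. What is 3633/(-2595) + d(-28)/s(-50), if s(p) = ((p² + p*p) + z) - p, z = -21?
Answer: -36188/25145 ≈ -1.4392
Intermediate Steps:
Q = 7 (Q = 7 - 6*0 = 7 - 1*0 = 7 + 0 = 7)
d(F) = -1 + 7*F (d(F) = -1 + F*7 = -1 + 7*F)
s(p) = -21 - p + 2*p² (s(p) = ((p² + p*p) - 21) - p = ((p² + p²) - 21) - p = (2*p² - 21) - p = (-21 + 2*p²) - p = -21 - p + 2*p²)
3633/(-2595) + d(-28)/s(-50) = 3633/(-2595) + (-1 + 7*(-28))/(-21 - 1*(-50) + 2*(-50)²) = 3633*(-1/2595) + (-1 - 196)/(-21 + 50 + 2*2500) = -7/5 - 197/(-21 + 50 + 5000) = -7/5 - 197/5029 = -36188/25145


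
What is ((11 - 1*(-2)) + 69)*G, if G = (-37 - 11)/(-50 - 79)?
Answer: 1312/43 ≈ 30.512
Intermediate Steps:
G = 16/43 (G = -48/(-129) = -48*(-1/129) = 16/43 ≈ 0.37209)
((11 - 1*(-2)) + 69)*G = ((11 - 1*(-2)) + 69)*(16/43) = ((11 + 2) + 69)*(16/43) = (13 + 69)*(16/43) = 82*(16/43) = 1312/43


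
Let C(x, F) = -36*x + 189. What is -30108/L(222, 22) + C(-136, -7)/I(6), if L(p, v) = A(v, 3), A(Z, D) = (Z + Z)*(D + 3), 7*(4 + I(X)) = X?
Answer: -1732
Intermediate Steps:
I(X) = -4 + X/7
C(x, F) = 189 - 36*x
A(Z, D) = 2*Z*(3 + D) (A(Z, D) = (2*Z)*(3 + D) = 2*Z*(3 + D))
L(p, v) = 12*v (L(p, v) = 2*v*(3 + 3) = 2*v*6 = 12*v)
-30108/L(222, 22) + C(-136, -7)/I(6) = -30108/(12*22) + (189 - 36*(-136))/(-4 + (1/7)*6) = -30108/264 + (189 + 4896)/(-4 + 6/7) = -30108*1/264 + 5085/(-22/7) = -2509/22 + 5085*(-7/22) = -2509/22 - 35595/22 = -1732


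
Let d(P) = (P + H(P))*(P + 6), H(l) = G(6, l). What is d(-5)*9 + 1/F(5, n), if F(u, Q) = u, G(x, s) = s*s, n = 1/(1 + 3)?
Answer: 901/5 ≈ 180.20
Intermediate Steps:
n = ¼ (n = 1/4 = ¼ ≈ 0.25000)
G(x, s) = s²
H(l) = l²
d(P) = (6 + P)*(P + P²) (d(P) = (P + P²)*(P + 6) = (P + P²)*(6 + P) = (6 + P)*(P + P²))
d(-5)*9 + 1/F(5, n) = -5*(6 + (-5)² + 7*(-5))*9 + 1/5 = -5*(6 + 25 - 35)*9 + ⅕ = -5*(-4)*9 + ⅕ = 20*9 + ⅕ = 180 + ⅕ = 901/5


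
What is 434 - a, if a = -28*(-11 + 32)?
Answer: 1022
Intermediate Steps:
a = -588 (a = -28*21 = -588)
434 - a = 434 - 1*(-588) = 434 + 588 = 1022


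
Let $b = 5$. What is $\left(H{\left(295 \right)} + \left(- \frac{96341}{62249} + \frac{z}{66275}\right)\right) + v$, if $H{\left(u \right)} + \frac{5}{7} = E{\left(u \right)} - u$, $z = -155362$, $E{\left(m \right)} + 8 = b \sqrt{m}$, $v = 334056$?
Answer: $\frac{876206871423269}{2625351575} + 5 \sqrt{295} \approx 3.3383 \cdot 10^{5}$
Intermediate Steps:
$E{\left(m \right)} = -8 + 5 \sqrt{m}$
$H{\left(u \right)} = - \frac{61}{7} - u + 5 \sqrt{u}$ ($H{\left(u \right)} = - \frac{5}{7} - \left(8 + u - 5 \sqrt{u}\right) = - \frac{61}{7} - u + 5 \sqrt{u}$)
$\left(H{\left(295 \right)} + \left(- \frac{96341}{62249} + \frac{z}{66275}\right)\right) + v = \left(\left(- \frac{61}{7} - 295 + 5 \sqrt{295}\right) - \left(\frac{96341}{62249} + \frac{155362}{66275}\right)\right) + 334056 = \left(\left(- \frac{61}{7} - 295 + 5 \sqrt{295}\right) - \frac{1459648083}{375050225}\right) + 334056 = \left(\left(- \frac{2126}{7} + 5 \sqrt{295}\right) - \frac{1459648083}{375050225}\right) + 334056 = \left(- \frac{807574314931}{2625351575} + 5 \sqrt{295}\right) + 334056 = \frac{876206871423269}{2625351575} + 5 \sqrt{295}$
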